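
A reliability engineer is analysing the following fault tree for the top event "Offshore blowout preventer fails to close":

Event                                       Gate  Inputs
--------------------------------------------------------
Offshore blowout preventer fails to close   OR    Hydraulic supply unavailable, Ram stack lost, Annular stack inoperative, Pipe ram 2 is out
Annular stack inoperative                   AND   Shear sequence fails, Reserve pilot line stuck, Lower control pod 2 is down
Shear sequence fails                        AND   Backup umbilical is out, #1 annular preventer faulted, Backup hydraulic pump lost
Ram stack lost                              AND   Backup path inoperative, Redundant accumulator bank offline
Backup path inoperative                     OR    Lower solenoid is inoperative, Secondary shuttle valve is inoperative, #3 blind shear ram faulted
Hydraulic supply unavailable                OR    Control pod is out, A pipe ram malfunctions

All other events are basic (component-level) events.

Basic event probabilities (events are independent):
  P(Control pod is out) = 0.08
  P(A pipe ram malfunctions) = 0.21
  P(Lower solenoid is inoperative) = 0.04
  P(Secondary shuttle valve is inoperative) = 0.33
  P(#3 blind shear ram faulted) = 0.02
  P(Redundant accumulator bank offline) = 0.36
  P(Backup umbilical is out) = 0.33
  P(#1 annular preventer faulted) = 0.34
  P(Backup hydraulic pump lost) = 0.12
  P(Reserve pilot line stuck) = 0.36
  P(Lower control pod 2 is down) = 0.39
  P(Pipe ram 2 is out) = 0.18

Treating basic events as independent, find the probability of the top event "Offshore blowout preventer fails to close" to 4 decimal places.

P(Hydraulic supply unavailable) [OR] = 1 − (1−0.08) × (1−0.21) = 0.273200
P(Backup path inoperative) [OR] = 1 − (1−0.04) × (1−0.33) × (1−0.02) = 0.369664
P(Ram stack lost) [AND] = 0.369664 × 0.36 = 0.133079
P(Shear sequence fails) [AND] = 0.33 × 0.34 × 0.12 = 0.013464
P(Annular stack inoperative) [AND] = 0.013464 × 0.36 × 0.39 = 0.001890
P(Offshore blowout preventer fails to close) [OR] = 1 − (1−0.273200) × (1−0.133079) × (1−0.001890) × (1−0.18) = 0.484312
Rounded to 4 decimal places: P(Offshore blowout preventer fails to close) ≈ 0.4843.

0.4843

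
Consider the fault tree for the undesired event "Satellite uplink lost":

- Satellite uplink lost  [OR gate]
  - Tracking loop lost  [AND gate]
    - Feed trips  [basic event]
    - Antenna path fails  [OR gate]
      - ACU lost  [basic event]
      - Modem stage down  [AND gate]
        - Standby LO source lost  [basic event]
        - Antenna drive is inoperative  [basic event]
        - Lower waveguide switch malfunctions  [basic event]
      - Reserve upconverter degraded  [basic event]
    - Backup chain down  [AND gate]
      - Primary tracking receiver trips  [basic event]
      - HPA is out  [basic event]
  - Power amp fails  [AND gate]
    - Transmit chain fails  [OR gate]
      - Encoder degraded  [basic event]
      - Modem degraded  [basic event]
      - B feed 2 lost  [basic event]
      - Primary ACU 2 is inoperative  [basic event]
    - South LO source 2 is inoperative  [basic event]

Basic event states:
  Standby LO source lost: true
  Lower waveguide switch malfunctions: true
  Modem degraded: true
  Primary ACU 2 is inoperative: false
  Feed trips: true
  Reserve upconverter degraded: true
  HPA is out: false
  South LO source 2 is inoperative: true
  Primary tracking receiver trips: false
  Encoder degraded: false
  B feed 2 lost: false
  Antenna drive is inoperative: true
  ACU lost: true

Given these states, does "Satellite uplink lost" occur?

Modem stage down [AND]: Standby LO source lost=occurs, Antenna drive is inoperative=occurs, Lower waveguide switch malfunctions=occurs → all inputs occur → occurs.
Antenna path fails [OR]: ACU lost=occurs, Modem stage down=occurs, Reserve upconverter degraded=occurs → at least one input occurs → occurs.
Backup chain down [AND]: Primary tracking receiver trips=not, HPA is out=not → not all inputs occur → does not occur.
Tracking loop lost [AND]: Feed trips=occurs, Antenna path fails=occurs, Backup chain down=not → not all inputs occur → does not occur.
Transmit chain fails [OR]: Encoder degraded=not, Modem degraded=occurs, B feed 2 lost=not, Primary ACU 2 is inoperative=not → at least one input occurs → occurs.
Power amp fails [AND]: Transmit chain fails=occurs, South LO source 2 is inoperative=occurs → all inputs occur → occurs.
Satellite uplink lost [OR]: Tracking loop lost=not, Power amp fails=occurs → at least one input occurs → occurs.

Yes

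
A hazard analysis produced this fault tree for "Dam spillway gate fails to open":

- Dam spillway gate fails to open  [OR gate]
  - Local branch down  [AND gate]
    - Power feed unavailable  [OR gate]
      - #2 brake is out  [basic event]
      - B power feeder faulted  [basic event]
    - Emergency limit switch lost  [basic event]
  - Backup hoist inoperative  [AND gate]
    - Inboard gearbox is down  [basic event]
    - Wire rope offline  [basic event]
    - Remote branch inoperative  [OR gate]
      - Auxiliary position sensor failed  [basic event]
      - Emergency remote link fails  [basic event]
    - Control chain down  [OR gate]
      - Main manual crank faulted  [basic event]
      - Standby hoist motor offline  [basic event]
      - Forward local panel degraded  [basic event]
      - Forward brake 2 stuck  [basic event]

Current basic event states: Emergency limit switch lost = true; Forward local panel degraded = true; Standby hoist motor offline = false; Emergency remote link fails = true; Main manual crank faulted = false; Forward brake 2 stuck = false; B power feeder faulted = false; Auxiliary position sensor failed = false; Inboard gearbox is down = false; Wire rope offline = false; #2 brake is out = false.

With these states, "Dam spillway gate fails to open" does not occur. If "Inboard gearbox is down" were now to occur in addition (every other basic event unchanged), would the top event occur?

No

Counterfactual: set "Inboard gearbox is down" to occurred.
Power feed unavailable [OR]: #2 brake is out=not, B power feeder faulted=not → no input occurs → does not occur.
Local branch down [AND]: Power feed unavailable=not, Emergency limit switch lost=occurs → not all inputs occur → does not occur.
Remote branch inoperative [OR]: Auxiliary position sensor failed=not, Emergency remote link fails=occurs → at least one input occurs → occurs.
Control chain down [OR]: Main manual crank faulted=not, Standby hoist motor offline=not, Forward local panel degraded=occurs, Forward brake 2 stuck=not → at least one input occurs → occurs.
Backup hoist inoperative [AND]: Inboard gearbox is down=occurs, Wire rope offline=not, Remote branch inoperative=occurs, Control chain down=occurs → not all inputs occur → does not occur.
Dam spillway gate fails to open [OR]: Local branch down=not, Backup hoist inoperative=not → no input occurs → does not occur.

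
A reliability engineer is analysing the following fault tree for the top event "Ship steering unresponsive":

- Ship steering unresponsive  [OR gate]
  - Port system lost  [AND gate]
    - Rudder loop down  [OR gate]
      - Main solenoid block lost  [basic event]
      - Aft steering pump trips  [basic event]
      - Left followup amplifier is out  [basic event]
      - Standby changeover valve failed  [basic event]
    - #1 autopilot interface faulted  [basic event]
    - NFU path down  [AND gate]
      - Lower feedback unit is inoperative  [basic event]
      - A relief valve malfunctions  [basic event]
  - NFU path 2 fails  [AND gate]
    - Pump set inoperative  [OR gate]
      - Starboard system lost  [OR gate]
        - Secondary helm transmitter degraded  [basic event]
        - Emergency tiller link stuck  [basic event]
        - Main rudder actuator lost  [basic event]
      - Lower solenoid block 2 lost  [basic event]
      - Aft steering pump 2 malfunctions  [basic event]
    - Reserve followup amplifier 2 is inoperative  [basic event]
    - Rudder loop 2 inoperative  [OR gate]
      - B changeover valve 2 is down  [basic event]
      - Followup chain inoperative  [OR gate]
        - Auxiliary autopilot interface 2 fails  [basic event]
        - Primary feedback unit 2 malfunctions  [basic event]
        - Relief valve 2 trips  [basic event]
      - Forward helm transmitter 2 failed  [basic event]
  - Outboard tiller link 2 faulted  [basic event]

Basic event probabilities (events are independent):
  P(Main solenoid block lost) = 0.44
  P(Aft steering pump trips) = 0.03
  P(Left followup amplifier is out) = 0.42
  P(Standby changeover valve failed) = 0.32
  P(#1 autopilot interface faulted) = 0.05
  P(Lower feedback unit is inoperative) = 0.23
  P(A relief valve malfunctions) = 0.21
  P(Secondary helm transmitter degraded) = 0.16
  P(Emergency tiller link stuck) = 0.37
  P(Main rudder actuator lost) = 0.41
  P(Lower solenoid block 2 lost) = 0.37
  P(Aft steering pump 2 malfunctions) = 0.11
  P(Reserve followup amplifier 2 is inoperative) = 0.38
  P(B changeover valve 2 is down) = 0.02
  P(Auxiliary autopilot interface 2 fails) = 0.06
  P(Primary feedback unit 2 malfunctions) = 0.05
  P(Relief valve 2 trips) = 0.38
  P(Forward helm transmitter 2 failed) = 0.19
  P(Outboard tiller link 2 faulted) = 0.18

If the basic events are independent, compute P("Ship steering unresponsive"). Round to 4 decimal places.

0.3254

P(Rudder loop down) [OR] = 1 − (1−0.44) × (1−0.03) × (1−0.42) × (1−0.32) = 0.785762
P(NFU path down) [AND] = 0.23 × 0.21 = 0.048300
P(Port system lost) [AND] = 0.785762 × 0.05 × 0.048300 = 0.001898
P(Starboard system lost) [OR] = 1 − (1−0.16) × (1−0.37) × (1−0.41) = 0.687772
P(Pump set inoperative) [OR] = 1 − (1−0.687772) × (1−0.37) × (1−0.11) = 0.824934
P(Followup chain inoperative) [OR] = 1 − (1−0.06) × (1−0.05) × (1−0.38) = 0.446340
P(Rudder loop 2 inoperative) [OR] = 1 − (1−0.02) × (1−0.446340) × (1−0.19) = 0.560505
P(NFU path 2 fails) [AND] = 0.824934 × 0.38 × 0.560505 = 0.175704
P(Ship steering unresponsive) [OR] = 1 − (1−0.001898) × (1−0.175704) × (1−0.18) = 0.325360
Rounded to 4 decimal places: P(Ship steering unresponsive) ≈ 0.3254.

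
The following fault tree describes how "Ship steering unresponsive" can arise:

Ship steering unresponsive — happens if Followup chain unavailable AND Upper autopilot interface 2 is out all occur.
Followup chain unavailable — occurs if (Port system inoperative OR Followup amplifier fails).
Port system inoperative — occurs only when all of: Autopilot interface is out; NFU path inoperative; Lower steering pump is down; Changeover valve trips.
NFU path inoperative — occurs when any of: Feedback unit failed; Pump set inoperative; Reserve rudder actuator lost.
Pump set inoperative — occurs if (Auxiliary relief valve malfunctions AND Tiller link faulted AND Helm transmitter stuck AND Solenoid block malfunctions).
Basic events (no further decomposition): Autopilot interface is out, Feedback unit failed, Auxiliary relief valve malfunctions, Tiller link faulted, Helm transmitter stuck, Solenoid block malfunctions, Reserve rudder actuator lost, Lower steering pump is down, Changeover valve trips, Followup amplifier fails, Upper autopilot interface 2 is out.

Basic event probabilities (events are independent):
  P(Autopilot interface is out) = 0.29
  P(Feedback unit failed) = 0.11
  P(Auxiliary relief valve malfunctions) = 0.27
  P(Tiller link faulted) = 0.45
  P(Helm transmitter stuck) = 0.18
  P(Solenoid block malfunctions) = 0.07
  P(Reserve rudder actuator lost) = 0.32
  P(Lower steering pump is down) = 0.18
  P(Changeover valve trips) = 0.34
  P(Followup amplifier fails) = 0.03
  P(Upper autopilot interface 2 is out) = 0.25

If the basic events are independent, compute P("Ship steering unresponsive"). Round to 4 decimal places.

0.0092

P(Pump set inoperative) [AND] = 0.27 × 0.45 × 0.18 × 0.07 = 0.001531
P(NFU path inoperative) [OR] = 1 − (1−0.11) × (1−0.001531) × (1−0.32) = 0.395727
P(Port system inoperative) [AND] = 0.29 × 0.395727 × 0.18 × 0.34 = 0.007023
P(Followup chain unavailable) [OR] = 1 − (1−0.007023) × (1−0.03) = 0.036812
P(Ship steering unresponsive) [AND] = 0.036812 × 0.25 = 0.009203
Rounded to 4 decimal places: P(Ship steering unresponsive) ≈ 0.0092.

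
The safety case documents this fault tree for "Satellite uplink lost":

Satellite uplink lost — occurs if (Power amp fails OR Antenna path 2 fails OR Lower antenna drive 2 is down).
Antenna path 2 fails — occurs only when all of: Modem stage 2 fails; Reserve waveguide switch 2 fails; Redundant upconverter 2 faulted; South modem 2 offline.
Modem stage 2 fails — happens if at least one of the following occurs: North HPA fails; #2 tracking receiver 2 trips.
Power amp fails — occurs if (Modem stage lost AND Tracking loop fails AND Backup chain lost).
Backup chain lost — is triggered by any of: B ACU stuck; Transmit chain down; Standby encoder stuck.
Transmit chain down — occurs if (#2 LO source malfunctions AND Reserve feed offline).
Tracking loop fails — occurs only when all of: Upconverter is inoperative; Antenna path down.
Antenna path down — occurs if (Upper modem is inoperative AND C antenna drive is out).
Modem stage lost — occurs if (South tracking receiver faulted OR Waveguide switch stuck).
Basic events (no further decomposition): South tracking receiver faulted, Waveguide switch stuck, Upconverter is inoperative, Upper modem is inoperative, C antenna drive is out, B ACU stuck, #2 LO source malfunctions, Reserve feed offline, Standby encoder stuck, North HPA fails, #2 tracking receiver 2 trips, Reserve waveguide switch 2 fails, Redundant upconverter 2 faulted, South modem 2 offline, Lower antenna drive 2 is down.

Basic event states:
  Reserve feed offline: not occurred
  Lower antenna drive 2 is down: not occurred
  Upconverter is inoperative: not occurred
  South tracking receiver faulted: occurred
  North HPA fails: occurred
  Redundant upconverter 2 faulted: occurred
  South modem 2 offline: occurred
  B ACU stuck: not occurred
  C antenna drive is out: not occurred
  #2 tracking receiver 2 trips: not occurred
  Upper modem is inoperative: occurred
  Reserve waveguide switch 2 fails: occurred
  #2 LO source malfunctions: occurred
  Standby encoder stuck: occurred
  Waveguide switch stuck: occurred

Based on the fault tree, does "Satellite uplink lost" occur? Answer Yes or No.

Yes

Modem stage lost [OR]: South tracking receiver faulted=occurs, Waveguide switch stuck=occurs → at least one input occurs → occurs.
Antenna path down [AND]: Upper modem is inoperative=occurs, C antenna drive is out=not → not all inputs occur → does not occur.
Tracking loop fails [AND]: Upconverter is inoperative=not, Antenna path down=not → not all inputs occur → does not occur.
Transmit chain down [AND]: #2 LO source malfunctions=occurs, Reserve feed offline=not → not all inputs occur → does not occur.
Backup chain lost [OR]: B ACU stuck=not, Transmit chain down=not, Standby encoder stuck=occurs → at least one input occurs → occurs.
Power amp fails [AND]: Modem stage lost=occurs, Tracking loop fails=not, Backup chain lost=occurs → not all inputs occur → does not occur.
Modem stage 2 fails [OR]: North HPA fails=occurs, #2 tracking receiver 2 trips=not → at least one input occurs → occurs.
Antenna path 2 fails [AND]: Modem stage 2 fails=occurs, Reserve waveguide switch 2 fails=occurs, Redundant upconverter 2 faulted=occurs, South modem 2 offline=occurs → all inputs occur → occurs.
Satellite uplink lost [OR]: Power amp fails=not, Antenna path 2 fails=occurs, Lower antenna drive 2 is down=not → at least one input occurs → occurs.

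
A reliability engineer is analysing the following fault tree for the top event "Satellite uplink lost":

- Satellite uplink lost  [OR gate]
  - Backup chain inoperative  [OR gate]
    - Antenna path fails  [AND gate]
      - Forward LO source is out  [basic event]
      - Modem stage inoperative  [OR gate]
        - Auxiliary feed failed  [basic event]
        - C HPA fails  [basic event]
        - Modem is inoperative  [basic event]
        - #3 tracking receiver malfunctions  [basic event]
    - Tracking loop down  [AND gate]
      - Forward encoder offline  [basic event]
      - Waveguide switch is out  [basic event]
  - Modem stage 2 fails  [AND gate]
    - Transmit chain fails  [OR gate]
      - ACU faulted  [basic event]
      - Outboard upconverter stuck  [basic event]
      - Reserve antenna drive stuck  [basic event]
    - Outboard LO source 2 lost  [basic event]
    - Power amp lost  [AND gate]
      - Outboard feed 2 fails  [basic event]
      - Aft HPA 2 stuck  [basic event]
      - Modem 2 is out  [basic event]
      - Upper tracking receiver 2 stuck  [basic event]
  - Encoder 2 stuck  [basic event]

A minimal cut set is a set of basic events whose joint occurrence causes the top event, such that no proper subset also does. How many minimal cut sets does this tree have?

Modem stage inoperative [OR]: union of children's cut sets → 4 cut set(s).
Antenna path fails [AND]: one cut set from each child combined → 1 × 4 = 4 cut set(s).
Tracking loop down [AND]: one cut set from each child combined → 1 × 1 = 1 cut set(s).
Backup chain inoperative [OR]: union of children's cut sets → 5 cut set(s).
Transmit chain fails [OR]: union of children's cut sets → 3 cut set(s).
Power amp lost [AND]: one cut set from each child combined → 1 × 1 × 1 × 1 = 1 cut set(s).
Modem stage 2 fails [AND]: one cut set from each child combined → 3 × 1 × 1 = 3 cut set(s).
Satellite uplink lost [OR]: union of children's cut sets → 9 cut set(s).
Minimal cut sets: {Auxiliary feed failed, Forward LO source is out}; {C HPA fails, Forward LO source is out}; {Forward LO source is out, Modem is inoperative}; {#3 tracking receiver malfunctions, Forward LO source is out}; {Forward encoder offline, Waveguide switch is out}; {ACU faulted, Aft HPA 2 stuck, Modem 2 is out, Outboard LO source 2 lost, Outboard feed 2 fails, Upper tracking receiver 2 stuck}; {Aft HPA 2 stuck, Modem 2 is out, Outboard LO source 2 lost, Outboard feed 2 fails, Outboard upconverter stuck, Upper tracking receiver 2 stuck}; {Aft HPA 2 stuck, Modem 2 is out, Outboard LO source 2 lost, Outboard feed 2 fails, Reserve antenna drive stuck, Upper tracking receiver 2 stuck}; {Encoder 2 stuck}.

9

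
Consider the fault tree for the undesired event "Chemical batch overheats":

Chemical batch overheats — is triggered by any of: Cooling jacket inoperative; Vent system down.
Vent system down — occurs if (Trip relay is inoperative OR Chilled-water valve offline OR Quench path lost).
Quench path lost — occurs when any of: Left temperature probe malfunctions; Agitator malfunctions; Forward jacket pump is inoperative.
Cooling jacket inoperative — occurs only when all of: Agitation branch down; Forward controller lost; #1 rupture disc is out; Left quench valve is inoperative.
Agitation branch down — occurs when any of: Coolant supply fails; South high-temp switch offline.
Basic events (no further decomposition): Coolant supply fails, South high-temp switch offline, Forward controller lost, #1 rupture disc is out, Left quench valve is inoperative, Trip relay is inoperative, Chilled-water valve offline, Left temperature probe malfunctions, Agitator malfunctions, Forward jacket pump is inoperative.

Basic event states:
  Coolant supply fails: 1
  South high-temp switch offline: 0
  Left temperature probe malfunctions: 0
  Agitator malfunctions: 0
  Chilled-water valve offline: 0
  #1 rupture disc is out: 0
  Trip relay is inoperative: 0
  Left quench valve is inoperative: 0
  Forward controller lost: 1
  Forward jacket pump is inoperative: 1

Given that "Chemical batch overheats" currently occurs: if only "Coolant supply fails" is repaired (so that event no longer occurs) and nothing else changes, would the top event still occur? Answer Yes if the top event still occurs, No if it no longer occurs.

Yes

Counterfactual: set "Coolant supply fails" to not occurred.
Agitation branch down [OR]: Coolant supply fails=not, South high-temp switch offline=not → no input occurs → does not occur.
Cooling jacket inoperative [AND]: Agitation branch down=not, Forward controller lost=occurs, #1 rupture disc is out=not, Left quench valve is inoperative=not → not all inputs occur → does not occur.
Quench path lost [OR]: Left temperature probe malfunctions=not, Agitator malfunctions=not, Forward jacket pump is inoperative=occurs → at least one input occurs → occurs.
Vent system down [OR]: Trip relay is inoperative=not, Chilled-water valve offline=not, Quench path lost=occurs → at least one input occurs → occurs.
Chemical batch overheats [OR]: Cooling jacket inoperative=not, Vent system down=occurs → at least one input occurs → occurs.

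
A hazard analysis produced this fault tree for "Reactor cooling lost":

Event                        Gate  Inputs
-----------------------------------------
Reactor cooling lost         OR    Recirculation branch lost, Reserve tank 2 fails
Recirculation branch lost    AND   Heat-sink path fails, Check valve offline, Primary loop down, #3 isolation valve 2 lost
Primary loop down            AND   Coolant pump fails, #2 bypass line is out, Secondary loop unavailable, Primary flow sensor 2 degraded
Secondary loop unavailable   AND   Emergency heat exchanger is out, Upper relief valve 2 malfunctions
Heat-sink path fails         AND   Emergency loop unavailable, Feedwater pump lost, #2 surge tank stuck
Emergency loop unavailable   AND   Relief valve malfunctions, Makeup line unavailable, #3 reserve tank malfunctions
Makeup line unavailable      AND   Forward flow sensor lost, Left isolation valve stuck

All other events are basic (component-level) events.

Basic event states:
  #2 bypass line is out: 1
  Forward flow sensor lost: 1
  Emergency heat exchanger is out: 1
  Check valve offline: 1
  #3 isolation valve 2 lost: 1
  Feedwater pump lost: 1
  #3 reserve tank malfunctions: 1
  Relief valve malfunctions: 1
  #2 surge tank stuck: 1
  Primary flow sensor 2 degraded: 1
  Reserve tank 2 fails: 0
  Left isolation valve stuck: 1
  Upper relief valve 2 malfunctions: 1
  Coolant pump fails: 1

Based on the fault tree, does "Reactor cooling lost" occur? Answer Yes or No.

Yes

Makeup line unavailable [AND]: Forward flow sensor lost=occurs, Left isolation valve stuck=occurs → all inputs occur → occurs.
Emergency loop unavailable [AND]: Relief valve malfunctions=occurs, Makeup line unavailable=occurs, #3 reserve tank malfunctions=occurs → all inputs occur → occurs.
Heat-sink path fails [AND]: Emergency loop unavailable=occurs, Feedwater pump lost=occurs, #2 surge tank stuck=occurs → all inputs occur → occurs.
Secondary loop unavailable [AND]: Emergency heat exchanger is out=occurs, Upper relief valve 2 malfunctions=occurs → all inputs occur → occurs.
Primary loop down [AND]: Coolant pump fails=occurs, #2 bypass line is out=occurs, Secondary loop unavailable=occurs, Primary flow sensor 2 degraded=occurs → all inputs occur → occurs.
Recirculation branch lost [AND]: Heat-sink path fails=occurs, Check valve offline=occurs, Primary loop down=occurs, #3 isolation valve 2 lost=occurs → all inputs occur → occurs.
Reactor cooling lost [OR]: Recirculation branch lost=occurs, Reserve tank 2 fails=not → at least one input occurs → occurs.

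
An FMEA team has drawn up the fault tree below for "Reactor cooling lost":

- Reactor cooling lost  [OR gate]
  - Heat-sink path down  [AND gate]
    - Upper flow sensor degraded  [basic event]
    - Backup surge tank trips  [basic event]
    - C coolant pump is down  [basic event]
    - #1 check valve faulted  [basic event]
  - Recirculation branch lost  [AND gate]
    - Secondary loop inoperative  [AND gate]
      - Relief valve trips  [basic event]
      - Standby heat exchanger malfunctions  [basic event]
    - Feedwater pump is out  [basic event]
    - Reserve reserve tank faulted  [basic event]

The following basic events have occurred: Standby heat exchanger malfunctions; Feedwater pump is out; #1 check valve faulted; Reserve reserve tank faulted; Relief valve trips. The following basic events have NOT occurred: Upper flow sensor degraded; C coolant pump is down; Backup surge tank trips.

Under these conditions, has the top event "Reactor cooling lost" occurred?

Heat-sink path down [AND]: Upper flow sensor degraded=not, Backup surge tank trips=not, C coolant pump is down=not, #1 check valve faulted=occurs → not all inputs occur → does not occur.
Secondary loop inoperative [AND]: Relief valve trips=occurs, Standby heat exchanger malfunctions=occurs → all inputs occur → occurs.
Recirculation branch lost [AND]: Secondary loop inoperative=occurs, Feedwater pump is out=occurs, Reserve reserve tank faulted=occurs → all inputs occur → occurs.
Reactor cooling lost [OR]: Heat-sink path down=not, Recirculation branch lost=occurs → at least one input occurs → occurs.

Yes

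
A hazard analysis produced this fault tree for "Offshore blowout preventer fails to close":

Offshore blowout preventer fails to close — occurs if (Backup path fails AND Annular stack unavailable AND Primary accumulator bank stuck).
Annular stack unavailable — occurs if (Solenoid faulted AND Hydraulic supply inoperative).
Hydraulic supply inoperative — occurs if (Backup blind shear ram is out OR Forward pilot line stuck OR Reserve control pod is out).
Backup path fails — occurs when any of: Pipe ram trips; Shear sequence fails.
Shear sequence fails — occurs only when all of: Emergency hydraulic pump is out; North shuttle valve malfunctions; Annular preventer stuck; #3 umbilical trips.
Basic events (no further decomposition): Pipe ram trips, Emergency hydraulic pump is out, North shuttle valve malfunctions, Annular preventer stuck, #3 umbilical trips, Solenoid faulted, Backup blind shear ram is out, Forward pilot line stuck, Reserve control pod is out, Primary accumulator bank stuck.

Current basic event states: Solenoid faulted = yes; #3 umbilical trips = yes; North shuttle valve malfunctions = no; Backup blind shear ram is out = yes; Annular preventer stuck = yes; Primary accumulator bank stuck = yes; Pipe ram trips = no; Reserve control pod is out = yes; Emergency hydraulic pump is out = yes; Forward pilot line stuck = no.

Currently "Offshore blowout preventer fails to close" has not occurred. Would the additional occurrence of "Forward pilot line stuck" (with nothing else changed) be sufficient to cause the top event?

No

Counterfactual: set "Forward pilot line stuck" to occurred.
Shear sequence fails [AND]: Emergency hydraulic pump is out=occurs, North shuttle valve malfunctions=not, Annular preventer stuck=occurs, #3 umbilical trips=occurs → not all inputs occur → does not occur.
Backup path fails [OR]: Pipe ram trips=not, Shear sequence fails=not → no input occurs → does not occur.
Hydraulic supply inoperative [OR]: Backup blind shear ram is out=occurs, Forward pilot line stuck=occurs, Reserve control pod is out=occurs → at least one input occurs → occurs.
Annular stack unavailable [AND]: Solenoid faulted=occurs, Hydraulic supply inoperative=occurs → all inputs occur → occurs.
Offshore blowout preventer fails to close [AND]: Backup path fails=not, Annular stack unavailable=occurs, Primary accumulator bank stuck=occurs → not all inputs occur → does not occur.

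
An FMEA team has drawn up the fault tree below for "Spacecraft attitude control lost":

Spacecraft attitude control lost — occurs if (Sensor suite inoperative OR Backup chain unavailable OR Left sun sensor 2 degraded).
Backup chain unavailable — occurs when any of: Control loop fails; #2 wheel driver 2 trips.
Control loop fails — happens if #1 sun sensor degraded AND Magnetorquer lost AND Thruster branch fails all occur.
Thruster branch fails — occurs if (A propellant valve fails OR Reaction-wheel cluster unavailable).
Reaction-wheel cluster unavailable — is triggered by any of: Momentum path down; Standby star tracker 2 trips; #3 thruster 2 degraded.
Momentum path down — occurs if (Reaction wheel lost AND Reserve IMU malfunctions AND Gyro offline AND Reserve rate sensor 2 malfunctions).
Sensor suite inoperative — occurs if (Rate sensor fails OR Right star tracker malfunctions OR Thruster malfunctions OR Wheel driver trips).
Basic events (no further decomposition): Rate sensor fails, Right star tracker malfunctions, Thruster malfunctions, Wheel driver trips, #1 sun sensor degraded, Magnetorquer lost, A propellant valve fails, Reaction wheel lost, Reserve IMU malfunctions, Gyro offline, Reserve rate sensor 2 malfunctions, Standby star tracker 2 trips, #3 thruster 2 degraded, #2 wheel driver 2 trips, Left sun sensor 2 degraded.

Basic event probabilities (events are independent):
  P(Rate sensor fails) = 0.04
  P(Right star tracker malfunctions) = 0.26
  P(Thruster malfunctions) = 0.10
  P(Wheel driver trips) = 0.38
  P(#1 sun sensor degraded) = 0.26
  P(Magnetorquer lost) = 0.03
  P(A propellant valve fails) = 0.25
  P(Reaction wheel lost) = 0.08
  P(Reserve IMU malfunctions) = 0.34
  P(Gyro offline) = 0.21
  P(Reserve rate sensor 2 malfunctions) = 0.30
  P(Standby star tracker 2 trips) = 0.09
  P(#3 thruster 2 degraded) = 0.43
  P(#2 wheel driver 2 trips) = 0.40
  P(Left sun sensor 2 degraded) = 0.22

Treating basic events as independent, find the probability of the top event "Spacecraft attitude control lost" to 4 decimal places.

P(Sensor suite inoperative) [OR] = 1 − (1−0.04) × (1−0.26) × (1−0.10) × (1−0.38) = 0.603597
P(Momentum path down) [AND] = 0.08 × 0.34 × 0.21 × 0.30 = 0.001714
P(Reaction-wheel cluster unavailable) [OR] = 1 − (1−0.001714) × (1−0.09) × (1−0.43) = 0.482189
P(Thruster branch fails) [OR] = 1 − (1−0.25) × (1−0.482189) = 0.611642
P(Control loop fails) [AND] = 0.26 × 0.03 × 0.611642 = 0.004771
P(Backup chain unavailable) [OR] = 1 − (1−0.004771) × (1−0.40) = 0.402863
P(Spacecraft attitude control lost) [OR] = 1 − (1−0.603597) × (1−0.402863) × (1−0.22) = 0.815369
Rounded to 4 decimal places: P(Spacecraft attitude control lost) ≈ 0.8154.

0.8154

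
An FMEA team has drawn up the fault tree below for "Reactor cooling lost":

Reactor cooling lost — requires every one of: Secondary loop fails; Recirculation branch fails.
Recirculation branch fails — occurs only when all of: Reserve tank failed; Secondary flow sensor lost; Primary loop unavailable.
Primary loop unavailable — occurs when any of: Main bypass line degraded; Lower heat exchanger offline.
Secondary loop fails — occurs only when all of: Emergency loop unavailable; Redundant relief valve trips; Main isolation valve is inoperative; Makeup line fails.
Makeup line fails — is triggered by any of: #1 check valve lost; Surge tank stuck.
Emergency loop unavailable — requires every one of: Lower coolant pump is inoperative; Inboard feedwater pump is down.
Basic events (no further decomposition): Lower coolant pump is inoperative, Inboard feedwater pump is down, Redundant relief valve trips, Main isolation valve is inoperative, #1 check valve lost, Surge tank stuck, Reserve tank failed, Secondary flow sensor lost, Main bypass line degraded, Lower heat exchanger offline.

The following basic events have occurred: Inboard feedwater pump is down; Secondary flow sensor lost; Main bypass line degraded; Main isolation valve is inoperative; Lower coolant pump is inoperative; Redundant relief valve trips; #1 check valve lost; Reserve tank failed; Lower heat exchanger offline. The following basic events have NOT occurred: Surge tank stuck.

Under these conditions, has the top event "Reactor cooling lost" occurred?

Emergency loop unavailable [AND]: Lower coolant pump is inoperative=occurs, Inboard feedwater pump is down=occurs → all inputs occur → occurs.
Makeup line fails [OR]: #1 check valve lost=occurs, Surge tank stuck=not → at least one input occurs → occurs.
Secondary loop fails [AND]: Emergency loop unavailable=occurs, Redundant relief valve trips=occurs, Main isolation valve is inoperative=occurs, Makeup line fails=occurs → all inputs occur → occurs.
Primary loop unavailable [OR]: Main bypass line degraded=occurs, Lower heat exchanger offline=occurs → at least one input occurs → occurs.
Recirculation branch fails [AND]: Reserve tank failed=occurs, Secondary flow sensor lost=occurs, Primary loop unavailable=occurs → all inputs occur → occurs.
Reactor cooling lost [AND]: Secondary loop fails=occurs, Recirculation branch fails=occurs → all inputs occur → occurs.

Yes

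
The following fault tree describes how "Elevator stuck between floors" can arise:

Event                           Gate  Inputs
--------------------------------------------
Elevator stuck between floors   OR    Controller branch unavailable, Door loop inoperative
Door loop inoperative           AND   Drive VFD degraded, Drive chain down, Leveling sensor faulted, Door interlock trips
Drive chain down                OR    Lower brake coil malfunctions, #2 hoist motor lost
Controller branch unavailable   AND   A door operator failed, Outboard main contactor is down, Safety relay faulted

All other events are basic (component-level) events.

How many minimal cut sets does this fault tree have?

3

Controller branch unavailable [AND]: one cut set from each child combined → 1 × 1 × 1 = 1 cut set(s).
Drive chain down [OR]: union of children's cut sets → 2 cut set(s).
Door loop inoperative [AND]: one cut set from each child combined → 1 × 2 × 1 × 1 = 2 cut set(s).
Elevator stuck between floors [OR]: union of children's cut sets → 3 cut set(s).
Minimal cut sets: {A door operator failed, Outboard main contactor is down, Safety relay faulted}; {Door interlock trips, Drive VFD degraded, Leveling sensor faulted, Lower brake coil malfunctions}; {#2 hoist motor lost, Door interlock trips, Drive VFD degraded, Leveling sensor faulted}.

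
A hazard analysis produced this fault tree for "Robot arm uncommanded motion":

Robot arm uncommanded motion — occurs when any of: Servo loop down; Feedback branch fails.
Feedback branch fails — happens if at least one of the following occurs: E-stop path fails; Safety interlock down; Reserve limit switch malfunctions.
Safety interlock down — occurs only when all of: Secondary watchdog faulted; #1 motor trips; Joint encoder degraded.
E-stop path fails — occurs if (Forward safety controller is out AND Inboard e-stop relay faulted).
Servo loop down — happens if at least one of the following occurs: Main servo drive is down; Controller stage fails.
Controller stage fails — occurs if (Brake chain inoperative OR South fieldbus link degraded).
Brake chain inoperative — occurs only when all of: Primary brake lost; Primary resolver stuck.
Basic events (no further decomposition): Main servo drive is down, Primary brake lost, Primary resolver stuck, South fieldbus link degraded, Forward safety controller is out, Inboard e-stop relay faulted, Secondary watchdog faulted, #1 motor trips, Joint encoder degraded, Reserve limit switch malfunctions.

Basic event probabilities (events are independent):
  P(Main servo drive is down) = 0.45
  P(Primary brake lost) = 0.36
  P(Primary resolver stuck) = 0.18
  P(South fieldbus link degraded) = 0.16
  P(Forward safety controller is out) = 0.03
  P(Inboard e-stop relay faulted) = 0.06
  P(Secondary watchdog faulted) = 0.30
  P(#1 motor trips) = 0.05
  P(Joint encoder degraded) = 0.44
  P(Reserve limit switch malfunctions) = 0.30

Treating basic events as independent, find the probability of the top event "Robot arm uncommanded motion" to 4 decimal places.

0.7001

P(Brake chain inoperative) [AND] = 0.36 × 0.18 = 0.064800
P(Controller stage fails) [OR] = 1 − (1−0.064800) × (1−0.16) = 0.214432
P(Servo loop down) [OR] = 1 − (1−0.45) × (1−0.214432) = 0.567938
P(E-stop path fails) [AND] = 0.03 × 0.06 = 0.001800
P(Safety interlock down) [AND] = 0.30 × 0.05 × 0.44 = 0.006600
P(Feedback branch fails) [OR] = 1 − (1−0.001800) × (1−0.006600) × (1−0.30) = 0.305872
P(Robot arm uncommanded motion) [OR] = 1 − (1−0.567938) × (1−0.305872) = 0.700094
Rounded to 4 decimal places: P(Robot arm uncommanded motion) ≈ 0.7001.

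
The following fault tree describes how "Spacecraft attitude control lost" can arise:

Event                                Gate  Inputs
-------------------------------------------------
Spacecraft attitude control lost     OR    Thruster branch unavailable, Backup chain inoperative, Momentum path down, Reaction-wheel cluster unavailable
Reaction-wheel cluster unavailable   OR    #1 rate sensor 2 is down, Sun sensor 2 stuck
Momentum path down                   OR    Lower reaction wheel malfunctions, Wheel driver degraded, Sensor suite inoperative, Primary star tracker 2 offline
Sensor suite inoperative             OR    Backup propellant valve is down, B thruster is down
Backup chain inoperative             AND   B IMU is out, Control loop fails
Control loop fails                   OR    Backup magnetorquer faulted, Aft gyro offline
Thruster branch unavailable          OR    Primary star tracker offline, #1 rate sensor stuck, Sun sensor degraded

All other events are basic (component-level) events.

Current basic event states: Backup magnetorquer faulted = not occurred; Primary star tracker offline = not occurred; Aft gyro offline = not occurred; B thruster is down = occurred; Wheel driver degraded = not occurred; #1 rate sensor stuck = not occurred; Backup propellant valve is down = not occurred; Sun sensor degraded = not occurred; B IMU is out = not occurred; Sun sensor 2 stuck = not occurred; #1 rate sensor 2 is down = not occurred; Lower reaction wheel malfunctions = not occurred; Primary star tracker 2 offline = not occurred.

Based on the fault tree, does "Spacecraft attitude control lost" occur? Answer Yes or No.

Thruster branch unavailable [OR]: Primary star tracker offline=not, #1 rate sensor stuck=not, Sun sensor degraded=not → no input occurs → does not occur.
Control loop fails [OR]: Backup magnetorquer faulted=not, Aft gyro offline=not → no input occurs → does not occur.
Backup chain inoperative [AND]: B IMU is out=not, Control loop fails=not → not all inputs occur → does not occur.
Sensor suite inoperative [OR]: Backup propellant valve is down=not, B thruster is down=occurs → at least one input occurs → occurs.
Momentum path down [OR]: Lower reaction wheel malfunctions=not, Wheel driver degraded=not, Sensor suite inoperative=occurs, Primary star tracker 2 offline=not → at least one input occurs → occurs.
Reaction-wheel cluster unavailable [OR]: #1 rate sensor 2 is down=not, Sun sensor 2 stuck=not → no input occurs → does not occur.
Spacecraft attitude control lost [OR]: Thruster branch unavailable=not, Backup chain inoperative=not, Momentum path down=occurs, Reaction-wheel cluster unavailable=not → at least one input occurs → occurs.

Yes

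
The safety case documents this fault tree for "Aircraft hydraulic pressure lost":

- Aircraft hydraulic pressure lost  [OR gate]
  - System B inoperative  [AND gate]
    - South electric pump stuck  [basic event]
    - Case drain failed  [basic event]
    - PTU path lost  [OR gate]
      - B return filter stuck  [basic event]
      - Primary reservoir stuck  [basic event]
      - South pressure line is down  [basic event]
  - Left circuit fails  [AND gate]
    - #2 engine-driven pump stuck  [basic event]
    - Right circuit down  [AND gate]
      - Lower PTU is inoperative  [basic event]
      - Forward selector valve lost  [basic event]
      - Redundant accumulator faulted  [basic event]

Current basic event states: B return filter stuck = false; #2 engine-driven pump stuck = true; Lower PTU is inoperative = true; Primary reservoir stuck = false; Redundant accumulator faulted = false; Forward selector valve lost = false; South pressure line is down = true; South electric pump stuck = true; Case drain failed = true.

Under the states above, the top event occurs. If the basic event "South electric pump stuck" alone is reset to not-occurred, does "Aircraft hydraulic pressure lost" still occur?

Counterfactual: set "South electric pump stuck" to not occurred.
PTU path lost [OR]: B return filter stuck=not, Primary reservoir stuck=not, South pressure line is down=occurs → at least one input occurs → occurs.
System B inoperative [AND]: South electric pump stuck=not, Case drain failed=occurs, PTU path lost=occurs → not all inputs occur → does not occur.
Right circuit down [AND]: Lower PTU is inoperative=occurs, Forward selector valve lost=not, Redundant accumulator faulted=not → not all inputs occur → does not occur.
Left circuit fails [AND]: #2 engine-driven pump stuck=occurs, Right circuit down=not → not all inputs occur → does not occur.
Aircraft hydraulic pressure lost [OR]: System B inoperative=not, Left circuit fails=not → no input occurs → does not occur.

No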